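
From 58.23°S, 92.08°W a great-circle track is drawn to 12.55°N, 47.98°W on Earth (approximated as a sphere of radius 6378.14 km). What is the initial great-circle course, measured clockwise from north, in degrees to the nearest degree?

44°

With φ₁ = -1.0163, φ₂ = 0.2190, Δλ = 0.7697 rad, the forward-azimuth formula gives
θ = atan2( sin Δλ cos φ₂ , cos φ₁ sin φ₂ − sin φ₁ cos φ₂ cos Δλ ) = atan2(0.6793, 0.7103) = 43.72°.
So the initial bearing is 44°.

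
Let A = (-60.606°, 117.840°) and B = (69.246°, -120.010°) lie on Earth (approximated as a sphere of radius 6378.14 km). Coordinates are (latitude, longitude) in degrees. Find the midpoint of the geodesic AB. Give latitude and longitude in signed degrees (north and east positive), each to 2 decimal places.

8.53°, 162.63°

The central angle between A and B is δ = 2.7076 rad.
With f = 0.5, the slerp weights are sin((1−f)δ)/sin δ = 2.3222 and sin(fδ)/sin δ = 2.3222.
Weighted sum of the unit vectors: (2.3222)·(-0.2292,0.4340,-0.8713) + (2.3222)·(-0.1772,-0.3069,0.9351) = (-0.9438, 0.2953, 0.1483).
Converting back: φ = atan2(z, √(x²+y²)) = 8.53°, λ = atan2(y, x) = 162.63°.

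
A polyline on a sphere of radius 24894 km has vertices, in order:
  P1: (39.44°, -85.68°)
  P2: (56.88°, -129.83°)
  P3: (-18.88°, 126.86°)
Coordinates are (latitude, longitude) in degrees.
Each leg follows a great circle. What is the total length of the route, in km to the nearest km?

63590 km

Leg P1→P2: central angle 0.5830 rad, distance 14512.5 km.
Leg P2→P3: central angle 1.9715 rad, distance 49077.7 km.
Total: 14512.5 + 49077.7 ≈ 63590 km.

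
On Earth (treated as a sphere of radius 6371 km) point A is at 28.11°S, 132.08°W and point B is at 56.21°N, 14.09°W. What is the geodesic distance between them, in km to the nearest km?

14283 km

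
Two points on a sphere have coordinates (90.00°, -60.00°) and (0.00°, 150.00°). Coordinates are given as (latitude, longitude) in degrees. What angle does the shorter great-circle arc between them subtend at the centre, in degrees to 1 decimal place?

In radians: φ₁ = 1.5708, φ₂ = 0.0000, Δλ = -150.000° = -2.6180 rad.
Haversine: a = sin²(Δφ/2) + cos φ₁ cos φ₂ sin²(Δλ/2) = 0.5000 + (0.0000)(1.0000)(0.9330) = 0.50000.
Central angle c = 2·arcsin(√a) = 1.57080 rad.
So the angular separation is 90.0°.

90.0°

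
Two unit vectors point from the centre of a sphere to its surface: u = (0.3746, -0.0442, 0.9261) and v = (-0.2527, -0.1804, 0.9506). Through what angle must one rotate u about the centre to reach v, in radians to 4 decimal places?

0.6540 rad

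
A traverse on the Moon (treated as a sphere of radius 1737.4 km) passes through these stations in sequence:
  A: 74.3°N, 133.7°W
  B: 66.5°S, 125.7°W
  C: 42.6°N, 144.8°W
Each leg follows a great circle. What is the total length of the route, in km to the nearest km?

7610 km

Leg A→B: central angle 2.4591 rad, distance 4272.4 km.
Leg B→C: central angle 1.9213 rad, distance 3338.1 km.
Total: 4272.4 + 3338.1 ≈ 7610 km.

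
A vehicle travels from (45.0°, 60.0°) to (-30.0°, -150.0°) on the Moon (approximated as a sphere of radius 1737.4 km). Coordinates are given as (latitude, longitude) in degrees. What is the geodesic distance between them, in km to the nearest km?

4613 km

Let φ₁ = 0.7854 rad, φ₂ = -0.5236 rad, and Δλ = 2.6180 rad.
Haversine: a = sin²(Δφ/2) + cos φ₁ cos φ₂ sin²(Δλ/2) = 0.3706 + (0.7071)(0.8660)(0.9330) = 0.94194.
Central angle c = 2·arcsin(√a) = 2.65490 rad.
Distance = R·c = 1737.4 × 2.6549 ≈ 4613 km.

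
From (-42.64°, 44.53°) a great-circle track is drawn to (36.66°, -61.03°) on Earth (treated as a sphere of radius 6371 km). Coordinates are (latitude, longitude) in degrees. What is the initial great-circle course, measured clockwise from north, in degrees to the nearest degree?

With φ₁ = -0.7442, φ₂ = 0.6398, Δλ = -1.8424 rad, the forward-azimuth formula gives
θ = atan2( sin Δλ cos φ₂ , cos φ₁ sin φ₂ − sin φ₁ cos φ₂ cos Δλ ) = atan2(-0.7728, 0.2935) = -69.21°.
Adding 360° brings this into [0°, 360°): 291°.

291°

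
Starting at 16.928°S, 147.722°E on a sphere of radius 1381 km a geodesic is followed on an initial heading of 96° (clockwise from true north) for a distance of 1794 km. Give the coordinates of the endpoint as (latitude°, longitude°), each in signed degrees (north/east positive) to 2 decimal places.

-10.05°, -135.63°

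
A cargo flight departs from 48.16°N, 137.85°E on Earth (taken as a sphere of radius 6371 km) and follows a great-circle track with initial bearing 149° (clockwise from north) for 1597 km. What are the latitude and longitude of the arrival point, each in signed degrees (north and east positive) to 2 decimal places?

Angular distance δ = d/R = 1597/6371 = 0.25067 rad; initial bearing θ = 2.6005 rad.
sin φ₂ = sin φ₁ cos δ + cos φ₁ sin δ cos θ = (0.7450)(0.9687) + (0.6671)(0.2481)(-0.8572) = 0.5799, so φ₂ = 35.44°.
Δλ = atan2(sin θ sin δ cos φ₁, cos δ − sin φ₁ sin φ₂) = atan2(0.0852, 0.5367) = 9.022°.
λ₂ = 137.850° + 9.022° = 146.87°.

35.44°, 146.87°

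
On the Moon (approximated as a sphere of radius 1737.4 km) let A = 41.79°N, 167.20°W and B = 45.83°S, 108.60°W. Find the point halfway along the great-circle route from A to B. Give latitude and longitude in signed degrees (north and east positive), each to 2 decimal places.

The central angle between A and B is δ = 1.7796 rad.
With f = 0.5, the slerp weights are sin((1−f)δ)/sin δ = 0.7942 and sin(fδ)/sin δ = 0.7942.
Weighted sum of the unit vectors: (0.7942)·(-0.7271,-0.1652,0.6664) + (0.7942)·(-0.2222,-0.6604,-0.7173) = (-0.7540, -0.6557, -0.0404).
Converting back: φ = atan2(z, √(x²+y²)) = -2.32°, λ = atan2(y, x) = -138.99°.

-2.32°, -138.99°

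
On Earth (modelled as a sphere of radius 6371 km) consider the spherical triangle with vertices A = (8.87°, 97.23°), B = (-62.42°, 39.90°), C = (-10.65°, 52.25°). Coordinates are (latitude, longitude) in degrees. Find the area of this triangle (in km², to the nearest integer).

Side lengths (central angles): a = 0.9169, b = 0.8522, c = 1.4603 rad; semiperimeter s = 1.6147.
By l'Huilier's theorem, tan(E/4) = √[tan(s/2) tan((s−a)/2) tan((s−b)/2) tan((s−c)/2)], giving spherical excess E = 0.4325 rad.
Area = E·R² = 0.4325 × (6371)² ≈ 17556198 km².

17556198 km²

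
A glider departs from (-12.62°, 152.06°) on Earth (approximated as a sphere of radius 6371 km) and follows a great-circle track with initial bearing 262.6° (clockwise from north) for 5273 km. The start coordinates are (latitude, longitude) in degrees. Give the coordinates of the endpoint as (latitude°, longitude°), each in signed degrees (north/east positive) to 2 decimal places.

-13.91°, 103.27°

Angular distance δ = d/R = 5273/6371 = 0.82766 rad; initial bearing θ = 4.5832 rad.
sin φ₂ = sin φ₁ cos δ + cos φ₁ sin δ cos θ = (-0.2185)(0.6766) + (0.9758)(0.7363)(-0.1288) = -0.2404, so φ₂ = -13.91°.
Δλ = atan2(sin θ sin δ cos φ₁, cos δ − sin φ₁ sin φ₂) = atan2(-0.7126, 0.6241) = -48.788°.
λ₂ = 152.060° − 48.788° = 103.27°.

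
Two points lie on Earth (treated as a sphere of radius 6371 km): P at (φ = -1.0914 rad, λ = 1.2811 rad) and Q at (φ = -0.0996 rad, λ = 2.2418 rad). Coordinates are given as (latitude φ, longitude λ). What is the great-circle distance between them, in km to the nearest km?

7721 km

Let φ₁ = -1.0914 rad, φ₂ = -0.0996 rad, and Δλ = 0.9607 rad.
cos c = sin φ₁ sin φ₂ + cos φ₁ cos φ₂ cos Δλ = (-0.8873)(-0.0994) + (0.4612)(0.9950)(0.5729) = 0.35118,
so c = arccos(0.35118) = 1.21196 rad.
Distance = R·c = 6371 × 1.2120 ≈ 7721 km.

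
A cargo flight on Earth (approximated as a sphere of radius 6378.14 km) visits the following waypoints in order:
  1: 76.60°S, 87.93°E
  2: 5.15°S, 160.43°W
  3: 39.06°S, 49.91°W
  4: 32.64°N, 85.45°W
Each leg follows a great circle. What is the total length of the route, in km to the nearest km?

Leg 1→2: central angle 1.5686 rad, distance 10004.7 km.
Leg 2→3: central angle 1.7870 rad, distance 11397.7 km.
Leg 3→4: central angle 1.3774 rad, distance 8785.3 km.
Total: 10004.7 + 11397.7 + 8785.3 ≈ 30188 km.

30188 km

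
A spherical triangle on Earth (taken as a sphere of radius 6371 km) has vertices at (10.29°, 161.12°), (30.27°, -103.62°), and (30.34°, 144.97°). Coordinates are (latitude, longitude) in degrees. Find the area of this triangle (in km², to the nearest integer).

17759246 km²

Side lengths (central angles): a = 1.5883, b = 0.4373, c = 1.5587 rad; semiperimeter s = 1.7921.
By l'Huilier's theorem, tan(E/4) = √[tan(s/2) tan((s−a)/2) tan((s−b)/2) tan((s−c)/2)], giving spherical excess E = 0.4375 rad.
Area = E·R² = 0.4375 × (6371)² ≈ 17759246 km².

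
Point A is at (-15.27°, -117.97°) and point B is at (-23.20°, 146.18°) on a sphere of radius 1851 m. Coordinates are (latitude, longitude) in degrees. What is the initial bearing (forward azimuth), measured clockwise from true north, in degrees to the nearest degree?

Δλ = -95.850° = -1.6729 rad.
y = sin Δλ · cos φ₂ = (-0.9948)(0.9191) = -0.9143
x = cos φ₁ sin φ₂ − sin φ₁ cos φ₂ cos Δλ = (0.9647)(-0.3939) − (-0.2634)(0.9191)(-0.1019) = -0.4047
θ = atan2(y, x) = -113.88°; adding 360° gives 246°.

246°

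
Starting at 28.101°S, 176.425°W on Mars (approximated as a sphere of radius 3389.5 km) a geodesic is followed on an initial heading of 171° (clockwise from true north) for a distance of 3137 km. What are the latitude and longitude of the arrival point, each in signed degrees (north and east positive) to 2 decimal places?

-78.34°, -138.23°

Angular distance δ = d/R = 3137/3389.5 = 0.92551 rad; initial bearing θ = 2.9845 rad.
sin φ₂ = sin φ₁ cos δ + cos φ₁ sin δ cos θ = (-0.4710)(0.6014) + (0.8821)(0.7989)(-0.9877) = -0.9794, so φ₂ = -78.34°.
Δλ = atan2(sin θ sin δ cos φ₁, cos δ − sin φ₁ sin φ₂) = atan2(0.1102, 0.1401) = 38.195°.
λ₂ = -176.425° + 38.195° = -138.23°.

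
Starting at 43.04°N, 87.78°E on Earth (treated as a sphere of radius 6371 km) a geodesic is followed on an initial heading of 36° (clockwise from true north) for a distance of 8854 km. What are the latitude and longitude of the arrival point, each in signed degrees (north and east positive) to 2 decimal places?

Angular distance δ = d/R = 8854/6371 = 1.38973 rad; initial bearing θ = 0.6283 rad.
sin φ₂ = sin φ₁ cos δ + cos φ₁ sin δ cos θ = (0.6825)(0.1801) + (0.7309)(0.9837)(0.8090) = 0.7045, so φ₂ = 44.79°.
Δλ = atan2(sin θ sin δ cos φ₁, cos δ − sin φ₁ sin φ₂) = atan2(0.4226, -0.3008) = 125.442°.
λ₂ = 87.780° + 125.442° = 213.22° → -146.78° after wrapping to (−180°, 180°].

44.79°, -146.78°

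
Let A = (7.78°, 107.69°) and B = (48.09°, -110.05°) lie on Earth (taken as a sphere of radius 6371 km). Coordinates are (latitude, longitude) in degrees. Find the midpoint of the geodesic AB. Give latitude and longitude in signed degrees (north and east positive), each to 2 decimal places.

54.94°, 149.16°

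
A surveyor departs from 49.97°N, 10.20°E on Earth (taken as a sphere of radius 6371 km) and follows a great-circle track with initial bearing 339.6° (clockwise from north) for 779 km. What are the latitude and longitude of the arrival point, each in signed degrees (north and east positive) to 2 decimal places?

Angular distance δ = d/R = 779/6371 = 0.12227 rad; initial bearing θ = 5.9271 rad.
sin φ₂ = sin φ₁ cos δ + cos φ₁ sin δ cos θ = (0.7657)(0.9925) + (0.6432)(0.1220)(0.9373) = 0.8335, so φ₂ = 56.46°.
Δλ = atan2(sin θ sin δ cos φ₁, cos δ − sin φ₁ sin φ₂) = atan2(-0.0273, 0.3543) = -4.413°.
λ₂ = 10.200° − 4.413° = 5.79°.

56.46°, 5.79°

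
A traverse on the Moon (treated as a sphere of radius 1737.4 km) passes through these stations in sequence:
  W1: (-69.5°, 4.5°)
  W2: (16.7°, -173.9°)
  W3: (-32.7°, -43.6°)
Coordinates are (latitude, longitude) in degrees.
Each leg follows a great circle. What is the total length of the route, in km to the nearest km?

Leg W1→W2: central angle 2.2199 rad, distance 3856.8 km.
Leg W2→W3: central angle 2.3139 rad, distance 4020.1 km.
Total: 3856.8 + 4020.1 ≈ 7877 km.

7877 km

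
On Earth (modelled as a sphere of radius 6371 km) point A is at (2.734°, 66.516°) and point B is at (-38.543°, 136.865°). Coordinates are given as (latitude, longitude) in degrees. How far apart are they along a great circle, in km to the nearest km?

8509 km

With latitudes φ₁ = 2.734°, φ₂ = -38.543° and longitude difference Δλ = 70.349°:
cos c = sin φ₁ sin φ₂ + cos φ₁ cos φ₂ cos Δλ = (0.0477)(-0.6231) + (0.9989)(0.7821)(0.3363) = 0.23301,
so c = arccos(0.23301) = 1.33563 rad.
Distance = R·c = 6371 × 1.3356 ≈ 8509 km.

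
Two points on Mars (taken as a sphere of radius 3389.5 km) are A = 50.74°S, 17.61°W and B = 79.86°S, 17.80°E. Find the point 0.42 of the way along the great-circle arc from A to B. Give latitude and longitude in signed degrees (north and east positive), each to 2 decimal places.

Central angle δ = 0.5491 rad. Interpolating on the sphere with fraction f = 0.42:
P = [sin((1−f)δ)·A + sin(fδ)·B] / sin δ = 0.5999·A + 0.4380·B in Cartesian coordinates,
giving P = (0.4353, -0.0913, -0.8956), i.e. latitude -63.59°, longitude -11.84°.

-63.59°, -11.84°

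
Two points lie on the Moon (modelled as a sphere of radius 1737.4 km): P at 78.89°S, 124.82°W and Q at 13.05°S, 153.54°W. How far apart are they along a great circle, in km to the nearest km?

2040 km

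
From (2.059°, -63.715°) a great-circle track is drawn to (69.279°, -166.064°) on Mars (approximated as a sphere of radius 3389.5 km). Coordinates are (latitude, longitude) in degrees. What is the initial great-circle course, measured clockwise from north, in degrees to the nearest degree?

340°

Δλ = -102.349° = -1.7863 rad.
y = sin Δλ · cos φ₂ = (-0.9769)(0.3538) = -0.3456
x = cos φ₁ sin φ₂ − sin φ₁ cos φ₂ cos Δλ = (0.9994)(0.9353) − (0.0359)(0.3538)(-0.2139) = 0.9374
θ = atan2(y, x) = -20.24°; adding 360° gives 340°.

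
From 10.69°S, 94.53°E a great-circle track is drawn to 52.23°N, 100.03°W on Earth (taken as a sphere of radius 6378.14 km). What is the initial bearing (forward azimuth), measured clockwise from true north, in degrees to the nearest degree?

13°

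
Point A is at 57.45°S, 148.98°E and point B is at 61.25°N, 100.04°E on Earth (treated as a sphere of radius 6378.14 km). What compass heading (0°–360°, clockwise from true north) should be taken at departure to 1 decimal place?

With φ₁ = -1.0027, φ₂ = 1.0690, Δλ = -0.8542 rad, the forward-azimuth formula gives
θ = atan2( sin Δλ cos φ₂ , cos φ₁ sin φ₂ − sin φ₁ cos φ₂ cos Δλ ) = atan2(-0.3627, 0.7380) = -26.17°.
Adding 360° brings this into [0°, 360°): 333.8°.

333.8°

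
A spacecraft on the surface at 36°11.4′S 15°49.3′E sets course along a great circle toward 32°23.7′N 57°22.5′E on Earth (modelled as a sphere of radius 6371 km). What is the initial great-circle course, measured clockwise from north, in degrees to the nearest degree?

35°

Δλ = 41.553° = 0.7252 rad.
y = sin Δλ · cos φ₂ = (0.6633)(0.8444) = 0.5601
x = cos φ₁ sin φ₂ − sin φ₁ cos φ₂ cos Δλ = (0.8071)(0.5358) − (-0.5905)(0.8444)(0.7483) = 0.8055
θ = atan2(y, x) = 34.81°, so the bearing is 35°.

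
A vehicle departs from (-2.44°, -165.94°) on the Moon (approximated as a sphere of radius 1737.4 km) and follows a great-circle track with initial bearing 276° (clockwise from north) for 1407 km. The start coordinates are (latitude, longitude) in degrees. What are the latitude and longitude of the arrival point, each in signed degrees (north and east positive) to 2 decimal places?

Angular distance δ = d/R = 1407/1737.4 = 0.80983 rad; initial bearing θ = 4.8171 rad.
sin φ₂ = sin φ₁ cos δ + cos φ₁ sin δ cos θ = (-0.0426)(0.6896) + (0.9991)(0.7242)(0.1045) = 0.0463, so φ₂ = 2.65°.
Δλ = atan2(sin θ sin δ cos φ₁, cos δ − sin φ₁ sin φ₂) = atan2(-0.7196, 0.6916) = -46.135°.
λ₂ = -165.940° − 46.135° = -212.08° → 147.92° after wrapping to (−180°, 180°].

2.65°, 147.92°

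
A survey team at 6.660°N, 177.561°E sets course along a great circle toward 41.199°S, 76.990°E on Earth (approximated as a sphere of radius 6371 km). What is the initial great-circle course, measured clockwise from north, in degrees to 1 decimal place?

229.2°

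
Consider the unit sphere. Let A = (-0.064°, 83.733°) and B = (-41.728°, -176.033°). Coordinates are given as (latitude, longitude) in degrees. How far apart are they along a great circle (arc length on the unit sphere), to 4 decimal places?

1.7030

In radians: φ₁ = -0.0011, φ₂ = -0.7283, Δλ = 100.234° = 1.7494 rad.
cos c = sin φ₁ sin φ₂ + cos φ₁ cos φ₂ cos Δλ = (-0.0011)(-0.6656) + (1.0000)(0.7463)(-0.1777) = -0.13185,
so c = arccos(-0.13185) = 1.70303 rad.
On the unit sphere the arc length equals the central angle: 1.7030.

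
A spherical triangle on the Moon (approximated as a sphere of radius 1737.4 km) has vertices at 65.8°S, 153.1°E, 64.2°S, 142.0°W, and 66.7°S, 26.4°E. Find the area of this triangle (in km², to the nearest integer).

Side lengths (central angles): a = 0.8523, b = 0.7365, c = 0.4581 rad; semiperimeter s = 1.0235.
By l'Huilier's theorem, tan(E/4) = √[tan(s/2) tan((s−a)/2) tan((s−b)/2) tan((s−c)/2)], giving spherical excess E = 0.1797 rad.
Area = E·R² = 0.1797 × (1737.4)² ≈ 542550 km².

542550 km²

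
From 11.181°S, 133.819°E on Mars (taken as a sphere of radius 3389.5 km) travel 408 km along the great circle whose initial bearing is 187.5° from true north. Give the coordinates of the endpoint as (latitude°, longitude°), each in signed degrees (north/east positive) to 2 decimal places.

-18.02°, 132.87°

Angular distance δ = d/R = 408/3389.5 = 0.12037 rad; initial bearing θ = 3.2725 rad.
sin φ₂ = sin φ₁ cos δ + cos φ₁ sin δ cos θ = (-0.1939)(0.9928) + (0.9810)(0.1201)(-0.9914) = -0.3093, so φ₂ = -18.02°.
Δλ = atan2(sin θ sin δ cos φ₁, cos δ − sin φ₁ sin φ₂) = atan2(-0.0154, 0.9328) = -0.944°.
λ₂ = 133.819° − 0.944° = 132.87°.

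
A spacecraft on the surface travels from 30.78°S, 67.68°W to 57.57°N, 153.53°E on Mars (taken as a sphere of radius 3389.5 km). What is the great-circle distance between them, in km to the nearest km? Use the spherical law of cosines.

With latitudes φ₁ = -30.780°, φ₂ = 57.570° and longitude difference Δλ = -138.790°:
cos c = sin φ₁ sin φ₂ + cos φ₁ cos φ₂ cos Δλ = (-0.5117)(0.8440) + (0.8591)(0.5363)(-0.7523) = -0.77854,
so c = arccos(-0.77854) = 2.46314 rad.
Distance = R·c = 3389.5 × 2.4631 ≈ 8349 km.

8349 km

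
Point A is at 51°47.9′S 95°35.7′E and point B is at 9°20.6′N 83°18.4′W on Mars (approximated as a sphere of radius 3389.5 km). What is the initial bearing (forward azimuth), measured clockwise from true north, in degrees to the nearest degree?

Δλ = -178.902° = -3.1224 rad.
y = sin Δλ · cos φ₂ = (-0.0192)(0.9867) = -0.0189
x = cos φ₁ sin φ₂ − sin φ₁ cos φ₂ cos Δλ = (0.6184)(0.1624) − (-0.7858)(0.9867)(-0.9998) = -0.6749
θ = atan2(y, x) = -178.39°; adding 360° gives 182°.

182°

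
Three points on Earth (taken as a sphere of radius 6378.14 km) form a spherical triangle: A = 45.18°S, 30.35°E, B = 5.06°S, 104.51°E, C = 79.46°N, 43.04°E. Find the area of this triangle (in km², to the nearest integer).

Side lengths (central angles): a = 1.5705, b = 2.1792, c = 1.3138 rad; semiperimeter s = 2.5317.
By l'Huilier's theorem, tan(E/4) = √[tan(s/2) tan((s−a)/2) tan((s−b)/2) tan((s−c)/2)], giving spherical excess E = 1.7034 rad.
Area = E·R² = 1.7034 × (6378.14)² ≈ 69296507 km².

69296507 km²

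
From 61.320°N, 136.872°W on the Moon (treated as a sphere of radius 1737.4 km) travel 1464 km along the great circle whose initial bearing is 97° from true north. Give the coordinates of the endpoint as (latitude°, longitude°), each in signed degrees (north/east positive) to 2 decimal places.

Angular distance δ = d/R = 1464/1737.4 = 0.84264 rad; initial bearing θ = 1.6930 rad.
sin φ₂ = sin φ₁ cos δ + cos φ₁ sin δ cos θ = (0.8773)(0.6655) + (0.4799)(0.7464)(-0.1219) = 0.5402, so φ₂ = 32.70°.
Δλ = atan2(sin θ sin δ cos φ₁, cos δ − sin φ₁ sin φ₂) = atan2(0.3555, 0.1916) = 61.683°.
λ₂ = -136.872° + 61.683° = -75.19°.

32.70°, -75.19°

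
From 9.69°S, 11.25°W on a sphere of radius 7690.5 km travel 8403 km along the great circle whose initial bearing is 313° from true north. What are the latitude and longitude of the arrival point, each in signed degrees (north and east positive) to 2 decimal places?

31.29°, -60.70°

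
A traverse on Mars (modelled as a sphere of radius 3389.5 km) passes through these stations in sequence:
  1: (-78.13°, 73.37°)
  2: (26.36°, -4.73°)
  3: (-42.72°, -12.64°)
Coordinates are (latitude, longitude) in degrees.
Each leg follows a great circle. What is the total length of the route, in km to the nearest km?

10815 km

Leg 1→2: central angle 1.9785 rad, distance 6706.2 km.
Leg 2→3: central angle 1.2124 rad, distance 4109.3 km.
Total: 6706.2 + 4109.3 ≈ 10815 km.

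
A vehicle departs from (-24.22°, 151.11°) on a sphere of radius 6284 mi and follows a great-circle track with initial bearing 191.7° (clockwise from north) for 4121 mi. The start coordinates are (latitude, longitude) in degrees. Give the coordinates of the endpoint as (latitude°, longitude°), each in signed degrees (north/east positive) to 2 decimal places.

-60.42°, 136.60°

Angular distance δ = d/R = 4121/6284 = 0.65579 rad; initial bearing θ = 3.3458 rad.
sin φ₂ = sin φ₁ cos δ + cos φ₁ sin δ cos θ = (-0.4102)(0.7926) + (0.9120)(0.6098)(-0.9792) = -0.8697, so φ₂ = -60.42°.
Δλ = atan2(sin θ sin δ cos φ₁, cos δ − sin φ₁ sin φ₂) = atan2(-0.1128, 0.4358) = -14.509°.
λ₂ = 151.110° − 14.509° = 136.60°.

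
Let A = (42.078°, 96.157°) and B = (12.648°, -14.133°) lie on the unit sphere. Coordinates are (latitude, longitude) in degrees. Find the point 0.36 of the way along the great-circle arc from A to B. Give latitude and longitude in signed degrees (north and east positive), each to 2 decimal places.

45.78°, 47.70°

Central angle δ = 1.6754 rad. Interpolating on the sphere with fraction f = 0.36:
P = [sin((1−f)δ)·A + sin(fδ)·B] / sin δ = 0.8831·A + 0.5703·B in Cartesian coordinates,
giving P = (0.4694, 0.5158, 0.7167), i.e. latitude 45.78°, longitude 47.70°.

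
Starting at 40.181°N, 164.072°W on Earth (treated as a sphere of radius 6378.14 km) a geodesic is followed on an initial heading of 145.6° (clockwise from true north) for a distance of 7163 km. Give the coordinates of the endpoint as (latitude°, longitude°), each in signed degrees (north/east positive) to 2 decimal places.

Angular distance δ = d/R = 7163/6378.14 = 1.12305 rad; initial bearing θ = 2.5412 rad.
sin φ₂ = sin φ₁ cos δ + cos φ₁ sin δ cos θ = (0.6452)(0.4329) + (0.7640)(0.9014)(-0.8251) = -0.2889, so φ₂ = -16.79°.
Δλ = atan2(sin θ sin δ cos φ₁, cos δ − sin φ₁ sin φ₂) = atan2(0.3891, 0.6193) = 32.138°.
λ₂ = -164.072° + 32.138° = -131.93°.

-16.79°, -131.93°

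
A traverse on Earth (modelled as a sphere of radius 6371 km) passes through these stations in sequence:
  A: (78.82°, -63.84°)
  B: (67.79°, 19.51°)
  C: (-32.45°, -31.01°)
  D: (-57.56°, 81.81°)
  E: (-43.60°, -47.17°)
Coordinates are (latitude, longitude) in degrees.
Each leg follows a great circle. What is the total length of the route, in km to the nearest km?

30558 km

Leg A→B: central angle 0.4110 rad, distance 2618.5 km.
Leg B→C: central angle 1.8691 rad, distance 11908.3 km.
Leg C→D: central angle 1.2898 rad, distance 8217.6 km.
Leg D→E: central angle 1.2264 rad, distance 7813.3 km.
Total: 2618.5 + 11908.3 + 8217.6 + 7813.3 ≈ 30558 km.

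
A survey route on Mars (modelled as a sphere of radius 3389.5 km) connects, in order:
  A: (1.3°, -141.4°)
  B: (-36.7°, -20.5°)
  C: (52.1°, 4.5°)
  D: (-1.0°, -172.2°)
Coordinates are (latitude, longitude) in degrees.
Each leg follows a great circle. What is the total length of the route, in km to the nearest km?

Leg A→B: central angle 2.0100 rad, distance 6812.8 km.
Leg B→C: central angle 1.5960 rad, distance 5409.6 km.
Leg C→D: central angle 2.2484 rad, distance 7621.0 km.
Total: 6812.8 + 5409.6 + 7621.0 ≈ 19843 km.

19843 km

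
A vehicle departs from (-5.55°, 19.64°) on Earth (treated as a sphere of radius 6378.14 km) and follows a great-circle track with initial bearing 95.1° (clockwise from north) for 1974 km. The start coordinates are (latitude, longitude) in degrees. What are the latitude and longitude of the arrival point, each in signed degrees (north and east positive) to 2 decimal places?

Angular distance δ = d/R = 1974/6378.14 = 0.30949 rad; initial bearing θ = 1.6598 rad.
sin φ₂ = sin φ₁ cos δ + cos φ₁ sin δ cos θ = (-0.0967)(0.9525) + (0.9953)(0.3046)(-0.0889) = -0.1191, so φ₂ = -6.84°.
Δλ = atan2(sin θ sin δ cos φ₁, cos δ − sin φ₁ sin φ₂) = atan2(0.3019, 0.9410) = 17.791°.
λ₂ = 19.640° + 17.791° = 37.43°.

-6.84°, 37.43°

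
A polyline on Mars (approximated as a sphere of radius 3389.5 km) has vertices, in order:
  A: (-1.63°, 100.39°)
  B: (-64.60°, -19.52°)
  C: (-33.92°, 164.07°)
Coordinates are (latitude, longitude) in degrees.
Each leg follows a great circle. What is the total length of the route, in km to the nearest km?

10783 km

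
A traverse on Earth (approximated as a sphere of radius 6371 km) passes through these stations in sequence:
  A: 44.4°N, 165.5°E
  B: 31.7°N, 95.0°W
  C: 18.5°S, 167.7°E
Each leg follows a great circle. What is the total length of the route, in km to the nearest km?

20028 km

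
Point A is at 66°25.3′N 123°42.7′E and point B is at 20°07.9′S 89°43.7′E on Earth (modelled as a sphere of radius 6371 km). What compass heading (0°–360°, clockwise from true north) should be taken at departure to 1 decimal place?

With φ₁ = 1.1593, φ₂ = -0.3514, Δλ = -0.5931 rad, the forward-azimuth formula gives
θ = atan2( sin Δλ cos φ₂ , cos φ₁ sin φ₂ − sin φ₁ cos φ₂ cos Δλ ) = atan2(-0.5248, -0.8512) = -148.34°.
Adding 360° brings this into [0°, 360°): 211.7°.

211.7°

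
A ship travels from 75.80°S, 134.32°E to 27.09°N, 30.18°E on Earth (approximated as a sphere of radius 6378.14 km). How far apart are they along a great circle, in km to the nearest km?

In radians: φ₁ = -1.3230, φ₂ = 0.4728, Δλ = -104.140° = -1.8176 rad.
Haversine: a = sin²(Δφ/2) + cos φ₁ cos φ₂ sin²(Δλ/2) = 0.6115 + (0.2453)(0.8903)(0.6221) = 0.74741.
Central angle c = 2·arcsin(√a) = 2.08843 rad.
Distance = R·c = 6378.14 × 2.0884 ≈ 13320 km.

13320 km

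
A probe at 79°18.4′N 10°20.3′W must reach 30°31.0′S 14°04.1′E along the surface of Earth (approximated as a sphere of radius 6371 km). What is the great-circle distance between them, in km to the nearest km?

12309 km

With latitudes φ₁ = 79.307°, φ₂ = -30.517° and longitude difference Δλ = 24.407°:
cos c = sin φ₁ sin φ₂ + cos φ₁ cos φ₂ cos Δλ = (0.9826)(-0.5078) + (0.1856)(0.8615)(0.9106) = -0.35341,
so c = arccos(-0.35341) = 1.93201 rad.
Distance = R·c = 6371 × 1.9320 ≈ 12309 km.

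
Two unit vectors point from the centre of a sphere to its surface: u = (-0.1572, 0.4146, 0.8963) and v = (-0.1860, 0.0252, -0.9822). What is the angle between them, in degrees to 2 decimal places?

147.21°

u·v = -0.8407; |u| = 1.0000, |v| = 1.0000.
cos θ = (u·v)/(|u||v|) = -0.8407, so θ = 147.21°.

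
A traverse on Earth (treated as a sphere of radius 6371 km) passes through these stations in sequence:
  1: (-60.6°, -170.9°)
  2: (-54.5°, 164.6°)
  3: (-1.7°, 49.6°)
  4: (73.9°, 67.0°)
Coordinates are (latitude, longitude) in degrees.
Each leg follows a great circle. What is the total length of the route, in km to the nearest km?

21517 km

Leg 1→2: central angle 0.2510 rad, distance 1599.0 km.
Leg 2→3: central angle 1.7938 rad, distance 11428.3 km.
Leg 3→4: central angle 1.3325 rad, distance 8489.6 km.
Total: 1599.0 + 11428.3 + 8489.6 ≈ 21517 km.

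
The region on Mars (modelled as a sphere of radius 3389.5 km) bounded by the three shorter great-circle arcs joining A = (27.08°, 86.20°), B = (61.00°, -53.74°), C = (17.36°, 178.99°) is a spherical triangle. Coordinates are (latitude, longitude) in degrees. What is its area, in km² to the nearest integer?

Side lengths (central angles): a = 1.5900, b = 1.4762, c = 1.5030 rad; semiperimeter s = 2.2846.
By l'Huilier's theorem, tan(E/4) = √[tan(s/2) tan((s−a)/2) tan((s−b)/2) tan((s−c)/2)], giving spherical excess E = 1.4305 rad.
Area = E·R² = 1.4305 × (3389.5)² ≈ 16434510 km².

16434510 km²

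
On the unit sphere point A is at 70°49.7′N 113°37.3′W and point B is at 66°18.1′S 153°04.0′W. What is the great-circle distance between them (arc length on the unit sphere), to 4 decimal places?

2.4387

With latitudes φ₁ = 70.828°, φ₂ = -66.302° and longitude difference Δλ = -39.445°:
cos c = sin φ₁ sin φ₂ + cos φ₁ cos φ₂ cos Δλ = (0.9445)(-0.9157) + (0.3284)(0.4019)(0.7722) = -0.76296,
so c = arccos(-0.76296) = 2.43868 rad.
On the unit sphere the arc length equals the central angle: 2.4387.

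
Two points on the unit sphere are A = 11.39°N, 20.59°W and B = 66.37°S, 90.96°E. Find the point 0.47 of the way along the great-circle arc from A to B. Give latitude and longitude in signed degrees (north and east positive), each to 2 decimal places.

The central angle between A and B is δ = 1.9021 rad.
With f = 0.47, the slerp weights are sin((1−f)δ)/sin δ = 0.8945 and sin(fδ)/sin δ = 0.8244.
Weighted sum of the unit vectors: (0.8945)·(0.9177,-0.3448,0.1975) + (0.8244)·(-0.0067,0.4008,-0.9162) = (0.8153, 0.0220, -0.5786).
Converting back: φ = atan2(z, √(x²+y²)) = -35.35°, λ = atan2(y, x) = 1.55°.

-35.35°, 1.55°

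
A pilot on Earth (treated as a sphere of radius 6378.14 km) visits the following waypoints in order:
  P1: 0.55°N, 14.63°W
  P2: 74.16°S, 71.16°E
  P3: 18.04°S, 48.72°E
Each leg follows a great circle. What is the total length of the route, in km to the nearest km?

Leg P1→P2: central angle 1.5600 rad, distance 9949.9 km.
Leg P2→P3: central angle 1.0030 rad, distance 6397.1 km.
Total: 9949.9 + 6397.1 ≈ 16347 km.

16347 km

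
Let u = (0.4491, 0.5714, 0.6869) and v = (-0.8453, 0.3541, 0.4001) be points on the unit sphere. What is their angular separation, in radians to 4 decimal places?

u·v = 0.0975; |u| = 1.0000, |v| = 1.0000.
cos θ = (u·v)/(|u||v|) = 0.0975, so θ = 1.4731 rad.

1.4731 rad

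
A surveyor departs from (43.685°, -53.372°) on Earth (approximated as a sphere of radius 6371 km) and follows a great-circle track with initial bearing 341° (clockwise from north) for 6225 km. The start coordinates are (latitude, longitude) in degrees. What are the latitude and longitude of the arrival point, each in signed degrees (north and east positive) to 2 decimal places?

Angular distance δ = d/R = 6225/6371 = 0.97708 rad; initial bearing θ = 5.9516 rad.
sin φ₂ = sin φ₁ cos δ + cos φ₁ sin δ cos θ = (0.6907)(0.5594) + (0.7231)(0.8289)(0.9455) = 0.9531, so φ₂ = 72.39°.
Δλ = atan2(sin θ sin δ cos φ₁, cos δ − sin φ₁ sin φ₂) = atan2(-0.1951, -0.0989) = -116.873°.
λ₂ = -53.372° − 116.873° = -170.24°.

72.39°, -170.24°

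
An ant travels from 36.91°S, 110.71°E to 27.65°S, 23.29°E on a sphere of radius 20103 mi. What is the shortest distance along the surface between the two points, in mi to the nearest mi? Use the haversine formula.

In radians: φ₁ = -0.6442, φ₂ = -0.4826, Δλ = -87.420° = -1.5258 rad.
Haversine: a = sin²(Δφ/2) + cos φ₁ cos φ₂ sin²(Δλ/2) = 0.0065 + (0.7996)(0.8858)(0.4775) = 0.34471.
Central angle c = 2·arcsin(√a) = 1.25499 rad.
Distance = R·c = 20103 × 1.2550 ≈ 25229 mi.

25229 mi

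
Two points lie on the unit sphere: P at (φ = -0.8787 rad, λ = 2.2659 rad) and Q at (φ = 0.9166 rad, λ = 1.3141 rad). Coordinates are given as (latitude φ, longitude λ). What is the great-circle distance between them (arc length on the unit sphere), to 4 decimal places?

1.9667

Let φ₁ = -0.8787 rad, φ₂ = 0.9166 rad, and Δλ = -0.9518 rad.
cos c = sin φ₁ sin φ₂ + cos φ₁ cos φ₂ cos Δλ = (-0.7699)(0.7935) + (0.6382)(0.6085)(0.5802) = -0.38564,
so c = arccos(-0.38564) = 1.96669 rad.
On the unit sphere the arc length equals the central angle: 1.9667.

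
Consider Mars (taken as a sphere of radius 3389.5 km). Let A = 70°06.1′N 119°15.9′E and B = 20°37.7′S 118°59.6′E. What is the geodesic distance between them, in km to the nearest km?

In radians: φ₁ = 1.2235, φ₂ = -0.3600, Δλ = -0.272° = -0.0047 rad.
cos c = sin φ₁ sin φ₂ + cos φ₁ cos φ₂ cos Δλ = (0.9403)(-0.3523) + (0.3404)(0.9359)(1.0000) = -0.01274,
so c = arccos(-0.01274) = 1.58354 rad.
Distance = R·c = 3389.5 × 1.5835 ≈ 5367 km.

5367 km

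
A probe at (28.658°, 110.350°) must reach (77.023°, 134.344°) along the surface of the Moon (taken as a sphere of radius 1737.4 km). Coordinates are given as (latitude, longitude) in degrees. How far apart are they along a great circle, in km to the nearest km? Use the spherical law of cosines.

In radians: φ₁ = 0.5002, φ₂ = 1.3443, Δλ = 23.994° = 0.4188 rad.
cos c = sin φ₁ sin φ₂ + cos φ₁ cos φ₂ cos Δλ = (0.4796)(0.9745) + (0.8775)(0.2246)(0.9136) = 0.64736,
so c = arccos(0.64736) = 0.86669 rad.
Distance = R·c = 1737.4 × 0.8667 ≈ 1506 km.

1506 km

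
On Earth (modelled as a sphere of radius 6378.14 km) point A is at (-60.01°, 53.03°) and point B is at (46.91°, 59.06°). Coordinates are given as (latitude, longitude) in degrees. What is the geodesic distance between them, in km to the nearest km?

11915 km

With latitudes φ₁ = -60.010°, φ₂ = 46.910° and longitude difference Δλ = 6.030°:
cos c = sin φ₁ sin φ₂ + cos φ₁ cos φ₂ cos Δλ = (-0.8661)(0.7303) + (0.4998)(0.6831)(0.9945) = -0.29293,
so c = arccos(-0.29293) = 1.86808 rad.
Distance = R·c = 6378.14 × 1.8681 ≈ 11915 km.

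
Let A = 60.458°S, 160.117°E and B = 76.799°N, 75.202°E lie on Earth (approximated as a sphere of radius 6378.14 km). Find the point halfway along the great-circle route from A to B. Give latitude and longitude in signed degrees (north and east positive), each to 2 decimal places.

The central angle between A and B is δ = 2.5626 rad.
With f = 0.5, the slerp weights are sin((1−f)δ)/sin δ = 1.7516 and sin(fδ)/sin δ = 1.7516.
Weighted sum of the unit vectors: (1.7516)·(-0.4637,0.1677,-0.8700) + (1.7516)·(0.0583,0.2208,0.9736) = (-0.7100, 0.6805, 0.1814).
Converting back: φ = atan2(z, √(x²+y²)) = 10.45°, λ = atan2(y, x) = 136.22°.

10.45°, 136.22°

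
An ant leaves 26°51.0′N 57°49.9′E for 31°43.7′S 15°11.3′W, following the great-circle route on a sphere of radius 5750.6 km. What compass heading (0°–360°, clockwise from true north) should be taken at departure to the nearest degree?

With φ₁ = 0.4686, φ₂ = -0.5538, Δλ = -1.2744 rad, the forward-azimuth formula gives
θ = atan2( sin Δλ cos φ₂ , cos φ₁ sin φ₂ − sin φ₁ cos φ₂ cos Δλ ) = atan2(-0.8135, -0.5814) = -125.55°.
Adding 360° brings this into [0°, 360°): 234°.

234°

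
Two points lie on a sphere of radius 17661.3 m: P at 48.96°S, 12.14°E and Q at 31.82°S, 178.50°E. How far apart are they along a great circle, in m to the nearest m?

30303 m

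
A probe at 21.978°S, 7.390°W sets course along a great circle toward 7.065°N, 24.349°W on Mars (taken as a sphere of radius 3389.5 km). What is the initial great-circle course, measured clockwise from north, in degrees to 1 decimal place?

328.3°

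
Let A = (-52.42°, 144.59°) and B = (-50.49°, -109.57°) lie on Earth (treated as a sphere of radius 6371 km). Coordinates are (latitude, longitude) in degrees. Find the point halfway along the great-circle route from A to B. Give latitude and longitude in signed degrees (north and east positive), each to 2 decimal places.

Central angle δ = 1.0408 rad. Interpolating on the sphere with fraction f = 0.5:
P = [sin((1−f)δ)·A + sin(fδ)·B] / sin δ = 0.5763·A + 0.5763·B in Cartesian coordinates,
giving P = (-0.4093, -0.1418, -0.9013), i.e. latitude -64.33°, longitude -160.89°.

-64.33°, -160.89°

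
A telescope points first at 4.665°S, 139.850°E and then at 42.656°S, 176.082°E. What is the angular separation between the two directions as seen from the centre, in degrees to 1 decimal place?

49.7°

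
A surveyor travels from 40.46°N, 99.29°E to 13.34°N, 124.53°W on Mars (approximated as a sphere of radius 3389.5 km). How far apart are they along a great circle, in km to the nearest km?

With latitudes φ₁ = 40.460°, φ₂ = 13.340° and longitude difference Δλ = 136.180°:
cos c = sin φ₁ sin φ₂ + cos φ₁ cos φ₂ cos Δλ = (0.6489)(0.2307) + (0.7609)(0.9730)(-0.7215) = -0.38444,
so c = arccos(-0.38444) = 1.96539 rad.
Distance = R·c = 3389.5 × 1.9654 ≈ 6662 km.

6662 km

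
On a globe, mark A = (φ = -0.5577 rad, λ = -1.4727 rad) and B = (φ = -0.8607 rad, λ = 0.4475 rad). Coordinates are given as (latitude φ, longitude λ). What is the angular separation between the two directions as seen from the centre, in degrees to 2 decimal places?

In radians: φ₁ = -0.5577, φ₂ = -0.8607, Δλ = 110.019° = 1.9202 rad.
cos c = sin φ₁ sin φ₂ + cos φ₁ cos φ₂ cos Δλ = (-0.5292)(-0.7583) + (0.8485)(0.6519)(-0.3423) = 0.21196,
so c = arccos(0.21196) = 1.35721 rad.
So the angular separation is 77.76°.

77.76°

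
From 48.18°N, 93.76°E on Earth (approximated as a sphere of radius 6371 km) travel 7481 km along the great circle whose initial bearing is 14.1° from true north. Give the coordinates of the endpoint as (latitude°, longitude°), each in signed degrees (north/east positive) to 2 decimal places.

62.17°, -115.02°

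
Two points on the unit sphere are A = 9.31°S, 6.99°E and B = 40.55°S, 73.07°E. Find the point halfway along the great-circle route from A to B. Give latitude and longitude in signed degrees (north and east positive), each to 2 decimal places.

-28.92°, 35.20°

Central angle δ = 1.1492 rad. Interpolating on the sphere with fraction f = 0.5:
P = [sin((1−f)δ)·A + sin(fδ)·B] / sin δ = 0.5957·A + 0.5957·B in Cartesian coordinates,
giving P = (0.7152, 0.5045, -0.4836), i.e. latitude -28.92°, longitude 35.20°.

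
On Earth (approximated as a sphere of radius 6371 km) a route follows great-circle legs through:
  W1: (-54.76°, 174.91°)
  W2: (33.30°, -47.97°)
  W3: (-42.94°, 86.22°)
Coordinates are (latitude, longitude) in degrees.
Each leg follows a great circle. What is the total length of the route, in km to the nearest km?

Leg W1→W2: central angle 2.5011 rad, distance 15934.5 km.
Leg W2→W3: central angle 2.4989 rad, distance 15920.7 km.
Total: 15934.5 + 15920.7 ≈ 31855 km.

31855 km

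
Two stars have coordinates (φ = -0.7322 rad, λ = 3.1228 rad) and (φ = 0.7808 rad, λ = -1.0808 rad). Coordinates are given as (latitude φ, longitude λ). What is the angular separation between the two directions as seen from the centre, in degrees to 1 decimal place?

In radians: φ₁ = -0.7322, φ₂ = 0.7808, Δλ = 119.151° = 2.0796 rad.
Haversine: a = sin²(Δφ/2) + cos φ₁ cos φ₂ sin²(Δλ/2) = 0.4711 + (0.7437)(0.7104)(0.7436) = 0.86393.
Central angle c = 2·arcsin(√a) = 2.38601 rad.
So the angular separation is 136.7°.

136.7°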